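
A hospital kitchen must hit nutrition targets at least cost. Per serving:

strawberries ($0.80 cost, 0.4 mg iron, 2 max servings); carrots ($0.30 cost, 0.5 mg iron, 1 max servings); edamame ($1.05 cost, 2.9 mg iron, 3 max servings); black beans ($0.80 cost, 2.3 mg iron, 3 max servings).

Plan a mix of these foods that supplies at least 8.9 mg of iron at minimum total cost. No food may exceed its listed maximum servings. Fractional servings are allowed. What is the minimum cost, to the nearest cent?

Cost per mg of iron: black beans $0.3478, edamame $0.3621, carrots $0.6000, strawberries $2.0000.
Take 3 servings of black beans: +6.9 mg iron for $2.40 (total $2.40, still need 2.0 mg).
Take 0.6897 servings of edamame: +2.0 mg iron for $0.72 (total $3.12, still need 0.0 mg).
Greedy by cheapest-per-mg is optimal for a single linear constraint, so the minimum cost is $3.12.

$3.12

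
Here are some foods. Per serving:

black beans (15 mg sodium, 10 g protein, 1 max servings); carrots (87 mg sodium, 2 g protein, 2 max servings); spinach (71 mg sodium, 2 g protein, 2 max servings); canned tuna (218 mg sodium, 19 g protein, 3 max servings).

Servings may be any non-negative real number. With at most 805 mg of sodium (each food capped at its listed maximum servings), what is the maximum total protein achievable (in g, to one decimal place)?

Protein per mg sodium: black beans 0.6667, canned tuna 0.08716, spinach 0.02817, carrots 0.02299.
Take 1 serving of black beans: uses 15 mg sodium, +10.0 g protein (running total 10.0 g).
Take 3 servings of canned tuna: uses 654 mg sodium, +57.0 g protein (running total 67.0 g).
Take 1.915 servings of spinach: uses 136 mg sodium, +3.8 g protein (running total 70.8 g).
Filling greedily by protein-per-mg sodium is optimal for one linear limit, giving 70.8 g.

70.8 g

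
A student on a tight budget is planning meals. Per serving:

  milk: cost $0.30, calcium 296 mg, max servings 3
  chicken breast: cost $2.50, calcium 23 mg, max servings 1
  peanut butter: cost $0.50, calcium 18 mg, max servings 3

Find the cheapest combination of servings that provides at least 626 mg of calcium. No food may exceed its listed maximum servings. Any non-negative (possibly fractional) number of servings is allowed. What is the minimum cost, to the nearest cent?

Cost per mg of calcium: milk $0.0010, peanut butter $0.0278, chicken breast $0.1087.
Take 2.115 servings of milk: +626.0 mg calcium for $0.63 (total $0.63, still need 0.0 mg).
Greedy by cheapest-per-mg is optimal for a single linear constraint, so the minimum cost is $0.63.

$0.63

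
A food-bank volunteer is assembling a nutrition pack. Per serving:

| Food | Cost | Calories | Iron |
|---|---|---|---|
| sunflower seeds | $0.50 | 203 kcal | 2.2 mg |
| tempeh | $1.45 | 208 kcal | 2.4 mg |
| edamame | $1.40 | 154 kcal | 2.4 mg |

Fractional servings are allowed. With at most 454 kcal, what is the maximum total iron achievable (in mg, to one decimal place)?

Iron per kcal: edamame 0.01558, tempeh 0.01154, sunflower seeds 0.01084.
With no serving limits, spend the whole calories allowance on edamame: 454 kcal / 154 kcal × 2.4 mg = 7.1 mg.

7.1 mg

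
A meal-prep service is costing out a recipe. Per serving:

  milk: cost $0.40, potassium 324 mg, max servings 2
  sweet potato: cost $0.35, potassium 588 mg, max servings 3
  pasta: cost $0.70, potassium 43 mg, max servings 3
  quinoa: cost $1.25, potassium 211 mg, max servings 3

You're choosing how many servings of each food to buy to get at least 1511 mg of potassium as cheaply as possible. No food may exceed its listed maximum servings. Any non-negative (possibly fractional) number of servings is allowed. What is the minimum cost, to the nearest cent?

Cost per mg of potassium: sweet potato $0.0006, milk $0.0012, quinoa $0.0059, pasta $0.0163.
Take 2.57 servings of sweet potato: +1511.0 mg potassium for $0.90 (total $0.90, still need 0.0 mg).
Filling from the cheapest source first is optimal under one linear minimum: $0.90.

$0.90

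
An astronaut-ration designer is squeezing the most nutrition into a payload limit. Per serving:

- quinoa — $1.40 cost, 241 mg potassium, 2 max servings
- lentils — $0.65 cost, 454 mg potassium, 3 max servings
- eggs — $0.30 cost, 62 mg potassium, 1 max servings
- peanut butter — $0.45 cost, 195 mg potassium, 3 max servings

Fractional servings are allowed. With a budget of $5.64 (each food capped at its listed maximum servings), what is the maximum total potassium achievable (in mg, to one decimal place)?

Potassium per dollar: lentils 698.5, peanut butter 433.3, eggs 206.7, quinoa 172.1.
Take 3 servings of lentils: spends $1.95, +1362.0 mg potassium (running total 1362.0 mg).
Take 3 servings of peanut butter: spends $1.35, +585.0 mg potassium (running total 1947.0 mg).
Take 1 serving of eggs: spends $0.30, +62.0 mg potassium (running total 2009.0 mg).
Take 1.457 servings of quinoa: spends $2.04, +351.2 mg potassium (running total 2360.2 mg).
Greedy by best ratio exhausts the cost allowance optimally: 2360.2 mg.

2360.2 mg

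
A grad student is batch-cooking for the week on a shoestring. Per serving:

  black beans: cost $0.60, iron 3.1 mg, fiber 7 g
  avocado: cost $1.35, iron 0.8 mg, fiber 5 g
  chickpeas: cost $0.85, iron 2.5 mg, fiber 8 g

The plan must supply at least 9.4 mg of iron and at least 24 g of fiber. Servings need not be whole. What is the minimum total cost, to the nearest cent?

$2.06

black beans only: max(9.4/3.1, 24/7) = 3.429 servings → $2.06.
avocado only: max(9.4/0.8, 24/5) = 11.75 servings → $15.86.
chickpeas only: max(9.4/2.5, 24/8) = 3.76 servings → $3.20.
black beans + avocado with both tight: 2.808 servings and 0.8687 servings → $2.86.
black beans + chickpeas with both tight: 2.082 servings and 1.178 servings → $2.25.
avocado + chickpeas: the both-tight solution has a negative serving — not a feasible corner.
So the least-cost plan costs $2.06.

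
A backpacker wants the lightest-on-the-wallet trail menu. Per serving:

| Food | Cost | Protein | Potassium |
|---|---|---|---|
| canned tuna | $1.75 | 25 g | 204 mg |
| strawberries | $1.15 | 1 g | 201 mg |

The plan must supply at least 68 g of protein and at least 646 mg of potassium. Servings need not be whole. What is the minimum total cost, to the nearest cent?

Two binding constraints pin down two serving amounts, so the optimal mix uses at most two foods. The candidates are each food alone (scaled to the tighter of protein/potassium) and each pair with both constraints tight.
canned tuna only: max(68/25, 646/204) = 3.167 servings → $5.54.
strawberries only: max(68/1, 646/201) = 68 servings → $78.20.
canned tuna + strawberries with both tight: 2.701 servings and 0.4725 servings → $5.27.
So the least-cost plan costs $5.27.

$5.27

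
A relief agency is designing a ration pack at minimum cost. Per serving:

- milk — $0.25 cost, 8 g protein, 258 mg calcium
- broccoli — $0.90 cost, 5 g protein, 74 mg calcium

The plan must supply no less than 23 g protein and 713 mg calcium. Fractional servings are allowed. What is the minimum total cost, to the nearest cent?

$0.72

milk only: max(23/8, 713/258) = 2.875 servings → $0.72.
broccoli only: max(23/5, 713/74) = 9.635 servings → $8.67.
milk + broccoli with both tight: 2.669 servings and 0.3295 servings → $0.96.
Cheapest feasible corner: $0.72.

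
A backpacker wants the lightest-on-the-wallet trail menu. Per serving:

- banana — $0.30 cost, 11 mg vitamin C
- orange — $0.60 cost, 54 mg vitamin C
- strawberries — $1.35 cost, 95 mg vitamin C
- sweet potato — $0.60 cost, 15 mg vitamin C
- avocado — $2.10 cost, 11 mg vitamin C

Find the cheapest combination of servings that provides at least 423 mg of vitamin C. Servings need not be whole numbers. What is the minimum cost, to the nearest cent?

$4.70

Cost per mg of vitamin C: orange $0.0111, strawberries $0.0142, banana $0.0273, sweet potato $0.0400, avocado $0.1909.
With no serving limits, use only orange: 423 mg / 54 mg = 7.833 servings × $0.60 = $4.70.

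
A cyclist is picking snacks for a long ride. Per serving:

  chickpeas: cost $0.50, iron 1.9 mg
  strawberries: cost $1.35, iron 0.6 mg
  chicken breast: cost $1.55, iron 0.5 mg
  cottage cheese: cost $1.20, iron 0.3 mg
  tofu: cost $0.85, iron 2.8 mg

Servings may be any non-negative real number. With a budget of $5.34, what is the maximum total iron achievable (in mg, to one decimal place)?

Iron per dollar: chickpeas 3.8, tofu 3.294, strawberries 0.4444, chicken breast 0.3226, cottage cheese 0.25.
With no serving limits, spend the whole cost allowance on chickpeas: $5.34 / $0.50 × 1.9 mg = 20.3 mg.

20.3 mg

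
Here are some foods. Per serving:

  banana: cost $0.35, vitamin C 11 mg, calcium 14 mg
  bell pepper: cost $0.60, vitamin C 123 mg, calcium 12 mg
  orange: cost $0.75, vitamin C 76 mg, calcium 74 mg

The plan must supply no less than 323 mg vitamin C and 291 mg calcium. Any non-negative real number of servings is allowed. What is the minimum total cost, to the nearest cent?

$3.05

Two binding constraints pin down two serving amounts, so the optimal mix uses at most two foods. The candidates are each food alone (scaled to the tighter of vitamin C/calcium) and each pair with both constraints tight.
banana only: max(323/11, 291/14) = 29.36 servings → $10.28.
bell pepper only: max(323/123, 291/12) = 24.25 servings → $14.55.
orange only: max(323/76, 291/74) = 4.25 servings → $3.19.
banana + bell pepper with both tight: 20.07 servings and 0.8308 servings → $7.52.
banana + orange: the both-tight solution has a negative serving — not a feasible corner.
bell pepper + orange with both tight: 0.2181 servings and 3.897 servings → $3.05.
So the least-cost plan costs $3.05.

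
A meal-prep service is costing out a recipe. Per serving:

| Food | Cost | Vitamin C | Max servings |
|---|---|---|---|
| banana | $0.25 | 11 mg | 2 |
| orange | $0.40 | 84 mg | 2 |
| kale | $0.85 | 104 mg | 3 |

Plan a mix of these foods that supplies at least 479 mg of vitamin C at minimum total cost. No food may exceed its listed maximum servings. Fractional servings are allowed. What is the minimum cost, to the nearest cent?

$3.34

Cost per mg of vitamin C: orange $0.0048, kale $0.0082, banana $0.0227.
Take 2 servings of orange: +168.0 mg vitamin C for $0.80 (total $0.80, still need 311.0 mg).
Take 2.99 servings of kale: +311.0 mg vitamin C for $2.54 (total $3.34, still need 0.0 mg).
Filling from the cheapest source first is optimal under one linear minimum: $3.34.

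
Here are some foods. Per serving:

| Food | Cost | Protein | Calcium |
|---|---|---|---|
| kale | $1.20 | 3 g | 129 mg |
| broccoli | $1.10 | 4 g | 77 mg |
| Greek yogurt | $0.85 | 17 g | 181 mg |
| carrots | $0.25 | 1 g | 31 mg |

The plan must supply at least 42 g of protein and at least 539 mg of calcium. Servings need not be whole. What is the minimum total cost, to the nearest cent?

An LP optimum is at a vertex; with two nutrient constraints at most two foods are used. Check each candidate.
kale only: max(42/3, 539/129) = 14 servings → $16.80.
broccoli only: max(42/4, 539/77) = 10.5 servings → $11.55.
Greek yogurt only: max(42/17, 539/181) = 2.978 servings → $2.53.
carrots only: max(42/1, 539/31) = 42 servings → $10.50.
kale + broccoli: intersection lies outside the first quadrant.
kale + Greek yogurt with both tight: 0.9461 servings and 2.304 servings → $3.09.
kale + carrots: the both-tight solution has a negative serving — not a feasible corner.
broccoli + Greek yogurt with both tight: 2.668 servings and 1.843 servings → $4.50.
broccoli + carrots: the both-tight solution has a negative serving — not a feasible corner.
Greek yogurt + carrots with both tight: 2.205 servings and 4.512 servings → $3.00.
Cheapest feasible corner: $2.53.

$2.53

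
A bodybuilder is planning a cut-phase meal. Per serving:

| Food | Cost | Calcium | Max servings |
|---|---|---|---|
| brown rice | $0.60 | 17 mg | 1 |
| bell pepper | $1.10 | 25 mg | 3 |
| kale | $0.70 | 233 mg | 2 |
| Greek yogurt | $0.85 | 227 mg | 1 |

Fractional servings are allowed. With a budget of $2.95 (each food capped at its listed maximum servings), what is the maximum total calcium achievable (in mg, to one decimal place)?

Calcium per dollar: kale 332.9, Greek yogurt 267.1, brown rice 28.33, bell pepper 22.73.
Take 2 servings of kale: spends $1.40, +466.0 mg calcium (running total 466.0 mg).
Take 1 serving of Greek yogurt: spends $0.85, +227.0 mg calcium (running total 693.0 mg).
Take 1 serving of brown rice: spends $0.60, +17.0 mg calcium (running total 710.0 mg).
Take 0.09091 servings of bell pepper: spends $0.10, +2.3 mg calcium (running total 712.3 mg).
Filling greedily by calcium-per-dollar is optimal for one linear limit, giving 712.3 mg.

712.3 mg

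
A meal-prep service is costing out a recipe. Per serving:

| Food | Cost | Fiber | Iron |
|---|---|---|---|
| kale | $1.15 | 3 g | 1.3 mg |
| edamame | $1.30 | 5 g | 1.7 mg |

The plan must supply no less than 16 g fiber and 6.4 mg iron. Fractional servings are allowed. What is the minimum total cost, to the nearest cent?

With two linear requirements the optimum uses one or two foods; enumerate the corners.
kale only: max(16/3, 6.4/1.3) = 5.333 servings → $6.13.
edamame only: max(16/5, 6.4/1.7) = 3.765 servings → $4.89.
kale + edamame with both tight: 3.429 servings and 1.143 servings → $5.43.
The minimum over all feasible corners is $4.89.

$4.89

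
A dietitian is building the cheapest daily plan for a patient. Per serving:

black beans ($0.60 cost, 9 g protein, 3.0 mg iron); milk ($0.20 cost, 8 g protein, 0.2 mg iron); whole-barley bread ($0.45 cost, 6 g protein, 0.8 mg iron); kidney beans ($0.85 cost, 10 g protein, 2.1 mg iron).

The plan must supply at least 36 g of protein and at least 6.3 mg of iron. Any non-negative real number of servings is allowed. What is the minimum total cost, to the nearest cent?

$1.63

This is a tiny linear program; its minimum lies at a vertex of the feasible set. List the vertices and price them.
black beans only: max(36/9, 6.3/3.0) = 4 servings → $2.40.
milk only: max(36/8, 6.3/0.2) = 31.5 servings → $6.30.
whole-barley bread only: max(36/6, 6.3/0.8) = 7.875 servings → $3.54.
kidney beans only: max(36/10, 6.3/2.1) = 3.6 servings → $3.06.
black beans + milk with both tight: 1.946 servings and 2.311 servings → $1.63.
black beans + whole-barley bread with both tight: 0.8333 servings and 4.75 servings → $2.64.
black beans + kidney beans: the both-tight solution has a negative serving — not a feasible corner.
milk + whole-barley bread: intersection lies outside the first quadrant.
milk + kidney beans with both tight: 0.8514 servings and 2.919 servings → $2.65.
whole-barley bread + kidney beans with both tight: 2.739 servings and 1.957 servings → $2.90.
The minimum over all feasible corners is $1.63.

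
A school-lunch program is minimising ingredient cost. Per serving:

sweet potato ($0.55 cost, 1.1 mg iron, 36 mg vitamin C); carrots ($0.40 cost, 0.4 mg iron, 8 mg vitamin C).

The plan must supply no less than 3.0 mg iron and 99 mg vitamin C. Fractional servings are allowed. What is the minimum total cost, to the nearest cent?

$1.51

Compare the cost at each extreme point of the feasible region.
sweet potato only: max(3.0/1.1, 99/36) = 2.75 servings → $1.51.
carrots only: max(3.0/0.4, 99/8) = 12.38 servings → $4.95.
sweet potato + carrots with both targets exact would need a negative amount; discard.
Cheapest feasible corner: $1.51.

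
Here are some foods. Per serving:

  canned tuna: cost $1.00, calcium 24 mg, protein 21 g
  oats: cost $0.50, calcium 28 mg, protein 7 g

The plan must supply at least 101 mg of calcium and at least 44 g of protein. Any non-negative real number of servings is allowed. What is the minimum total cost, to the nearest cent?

This is a tiny linear program; its minimum lies at a vertex of the feasible set. List the vertices and price them.
canned tuna only: max(101/24, 44/21) = 4.208 servings → $4.21.
oats only: max(101/28, 44/7) = 6.286 servings → $3.14.
canned tuna + oats with both tight: 1.25 servings and 2.536 servings → $2.52.
The minimum over all feasible corners is $2.52.

$2.52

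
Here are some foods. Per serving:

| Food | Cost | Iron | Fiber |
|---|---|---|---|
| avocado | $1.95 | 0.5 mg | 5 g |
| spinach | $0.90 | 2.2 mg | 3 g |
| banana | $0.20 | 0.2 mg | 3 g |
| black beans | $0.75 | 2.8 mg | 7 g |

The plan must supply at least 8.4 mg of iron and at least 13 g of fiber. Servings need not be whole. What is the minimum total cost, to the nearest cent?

avocado only: max(8.4/0.5, 13/5) = 16.8 servings → $32.76.
spinach only: max(8.4/2.2, 13/3) = 4.333 servings → $3.90.
banana only: max(8.4/0.2, 13/3) = 42 servings → $8.40.
black beans only: max(8.4/2.8, 13/7) = 3 servings → $2.25.
avocado + spinach with both tight: 0.3579 servings and 3.737 servings → $4.06.
avocado + banana: the both-tight solution has a negative serving — not a feasible corner.
avocado + black beans: intersection lies outside the first quadrant.
spinach + banana with both tight: 3.767 servings and 0.5667 servings → $3.50.
spinach + black beans with both tight: 3.2 servings and 0.4857 servings → $3.24.
banana + black beans with both targets exact would need a negative amount; discard.
Cheapest feasible corner: $2.25.

$2.25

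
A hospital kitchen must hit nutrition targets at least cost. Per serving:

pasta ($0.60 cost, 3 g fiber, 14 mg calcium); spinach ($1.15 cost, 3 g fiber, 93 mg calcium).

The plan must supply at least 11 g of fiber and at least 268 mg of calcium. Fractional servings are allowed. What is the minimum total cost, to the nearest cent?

Two binding constraints pin down two serving amounts, so the optimal mix uses at most two foods. The candidates are each food alone (scaled to the tighter of fiber/calcium) and each pair with both constraints tight.
pasta only: max(11/3, 268/14) = 19.14 servings → $11.49.
spinach only: max(11/3, 268/93) = 3.667 servings → $4.22.
pasta + spinach with both tight: 0.9241 servings and 2.743 servings → $3.71.
Cheapest feasible corner: $3.71.

$3.71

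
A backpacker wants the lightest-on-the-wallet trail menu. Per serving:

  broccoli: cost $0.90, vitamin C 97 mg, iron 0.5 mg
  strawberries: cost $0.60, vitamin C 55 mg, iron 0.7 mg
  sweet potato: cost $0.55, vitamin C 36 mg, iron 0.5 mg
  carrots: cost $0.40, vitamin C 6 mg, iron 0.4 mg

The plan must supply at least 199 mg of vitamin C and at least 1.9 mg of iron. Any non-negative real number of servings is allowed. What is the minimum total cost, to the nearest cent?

A basic optimal solution has at most two foods positive. Try each food alone and each pair with both targets met exactly.
broccoli only: max(199/97, 1.9/0.5) = 3.8 servings → $3.42.
strawberries only: max(199/55, 1.9/0.7) = 3.618 servings → $2.17.
sweet potato only: max(199/36, 1.9/0.5) = 5.528 servings → $3.04.
carrots only: max(199/6, 1.9/0.4) = 33.17 servings → $13.27.
broccoli + strawberries with both tight: 0.8614 servings and 2.099 servings → $2.03.
broccoli + sweet potato with both tight: 1.02 servings and 2.78 servings → $2.45.
broccoli + carrots with both tight: 1.905 servings and 2.369 servings → $2.66.
strawberries + sweet potato with both targets exact would need a negative amount; discard.
strawberries + carrots: intersection lies outside the first quadrant.
sweet potato + carrots: intersection lies outside the first quadrant.
So the least-cost plan costs $2.03.

$2.03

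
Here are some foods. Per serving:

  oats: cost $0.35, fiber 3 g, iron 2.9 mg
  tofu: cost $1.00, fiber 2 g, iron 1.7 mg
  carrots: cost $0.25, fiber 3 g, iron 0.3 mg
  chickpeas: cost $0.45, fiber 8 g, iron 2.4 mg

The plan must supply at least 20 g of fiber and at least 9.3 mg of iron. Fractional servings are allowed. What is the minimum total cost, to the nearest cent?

$1.42

oats only: max(20/3, 9.3/2.9) = 6.667 servings → $2.33.
tofu only: max(20/2, 9.3/1.7) = 10 servings → $10.00.
carrots only: max(20/3, 9.3/0.3) = 31 servings → $7.75.
chickpeas only: max(20/8, 9.3/2.4) = 3.875 servings → $1.74.
oats + tofu: the both-tight solution has a negative serving — not a feasible corner.
oats + carrots with both tight: 2.808 servings and 3.859 servings → $1.95.
oats + chickpeas with both tight: 1.65 servings and 1.881 servings → $1.42.
tofu + carrots with both tight: 4.867 servings and 3.422 servings → $5.72.
tofu + chickpeas with both tight: 3 servings and 1.75 servings → $3.79.
carrots + chickpeas: intersection lies outside the first quadrant.
The minimum over all feasible corners is $1.42.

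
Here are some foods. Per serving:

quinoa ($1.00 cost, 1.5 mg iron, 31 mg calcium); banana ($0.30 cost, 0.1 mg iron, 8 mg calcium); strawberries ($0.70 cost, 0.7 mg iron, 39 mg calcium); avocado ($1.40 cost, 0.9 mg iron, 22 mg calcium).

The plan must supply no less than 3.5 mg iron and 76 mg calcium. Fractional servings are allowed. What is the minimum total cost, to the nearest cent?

At the optimum either one food covers both requirements or two foods hit both targets exactly; no other combination can be cheaper.
quinoa only: max(3.5/1.5, 76/31) = 2.452 servings → $2.45.
banana only: max(3.5/0.1, 76/8) = 35 servings → $10.50.
strawberries only: max(3.5/0.7, 76/39) = 5 servings → $3.50.
avocado only: max(3.5/0.9, 76/22) = 3.889 servings → $5.44.
quinoa + banana with both tight: 2.292 servings and 0.618 servings → $2.48.
quinoa + strawberries with both tight: 2.264 servings and 0.1495 servings → $2.37.
quinoa + avocado with both tight: 1.686 servings and 1.078 servings → $3.20.
banana + strawberries with both targets exact would need a negative amount; discard.
banana + avocado: the both-tight solution has a negative serving — not a feasible corner.
strawberries + avocado: intersection lies outside the first quadrant.
Cheapest feasible corner: $2.37.

$2.37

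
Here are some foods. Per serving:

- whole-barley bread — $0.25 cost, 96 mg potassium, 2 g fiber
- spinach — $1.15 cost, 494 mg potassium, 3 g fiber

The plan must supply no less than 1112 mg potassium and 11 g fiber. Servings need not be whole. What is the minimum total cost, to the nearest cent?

An LP optimum is at a vertex; with two nutrient constraints at most two foods are used. Check each candidate.
whole-barley bread only: max(1112/96, 11/2) = 11.58 servings → $2.90.
spinach only: max(1112/494, 11/3) = 3.667 servings → $4.22.
whole-barley bread + spinach with both tight: 2.997 servings and 1.669 servings → $2.67.
So the least-cost plan costs $2.67.

$2.67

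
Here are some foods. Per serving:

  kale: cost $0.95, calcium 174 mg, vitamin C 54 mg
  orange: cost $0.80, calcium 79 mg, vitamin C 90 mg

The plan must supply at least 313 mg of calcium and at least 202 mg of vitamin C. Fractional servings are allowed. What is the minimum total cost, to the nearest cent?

Check every corner: each single food scaled to meet both minima, and each pair solved so both constraints bind.
kale only: max(313/174, 202/54) = 3.741 servings → $3.55.
orange only: max(313/79, 202/90) = 3.962 servings → $3.17.
kale + orange with both tight: 1.072 servings and 1.601 servings → $2.30.
Cheapest feasible corner: $2.30.

$2.30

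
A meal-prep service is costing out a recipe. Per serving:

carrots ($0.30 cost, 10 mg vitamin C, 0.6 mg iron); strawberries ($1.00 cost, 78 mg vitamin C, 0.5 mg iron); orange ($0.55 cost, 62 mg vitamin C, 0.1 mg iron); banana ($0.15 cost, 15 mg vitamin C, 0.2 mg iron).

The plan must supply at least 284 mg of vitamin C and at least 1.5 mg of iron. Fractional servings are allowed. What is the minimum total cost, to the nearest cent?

Minimising a linear cost over {vitamin C ≥ 284, iron ≥ 1.5, servings ≥ 0} — the optimum is at a vertex, using one or two foods.
carrots only: max(284/10, 1.5/0.6) = 28.4 servings → $8.52.
strawberries only: max(284/78, 1.5/0.5) = 3.641 servings → $3.64.
orange only: max(284/62, 1.5/0.1) = 15 servings → $8.25.
banana only: max(284/15, 1.5/0.2) = 18.93 servings → $2.84.
carrots + strawberries with both targets exact would need a negative amount; discard.
carrots + orange with both tight: 1.785 servings and 4.293 servings → $2.90.
carrots + banana: intersection lies outside the first quadrant.
strawberries + orange with both tight: 2.784 servings and 1.078 servings → $3.38.
strawberries + banana: intersection lies outside the first quadrant.
orange + banana with both tight: 3.147 servings and 5.927 servings → $2.62.
The minimum over all feasible corners is $2.62.

$2.62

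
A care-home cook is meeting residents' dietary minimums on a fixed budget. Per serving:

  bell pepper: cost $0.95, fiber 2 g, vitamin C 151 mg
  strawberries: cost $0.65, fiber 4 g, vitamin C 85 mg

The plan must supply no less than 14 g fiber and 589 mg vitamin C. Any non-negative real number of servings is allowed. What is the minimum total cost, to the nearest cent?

$3.95

A basic optimal solution has at most two foods positive. Try each food alone and each pair with both targets met exactly.
bell pepper only: max(14/2, 589/151) = 7 servings → $6.65.
strawberries only: max(14/4, 589/85) = 6.929 servings → $4.50.
bell pepper + strawberries with both tight: 2.687 servings and 2.157 servings → $3.95.
Cheapest feasible corner: $3.95.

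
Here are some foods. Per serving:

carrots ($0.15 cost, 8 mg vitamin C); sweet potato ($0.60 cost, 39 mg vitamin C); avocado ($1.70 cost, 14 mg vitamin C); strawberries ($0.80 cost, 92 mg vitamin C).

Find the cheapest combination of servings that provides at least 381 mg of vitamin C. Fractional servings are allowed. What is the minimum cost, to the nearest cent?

Cost per mg of vitamin C: strawberries $0.0087, sweet potato $0.0154, carrots $0.0187, avocado $0.1214.
With no serving limits, use only strawberries: 381 mg / 92 mg = 4.141 servings × $0.80 = $3.31.

$3.31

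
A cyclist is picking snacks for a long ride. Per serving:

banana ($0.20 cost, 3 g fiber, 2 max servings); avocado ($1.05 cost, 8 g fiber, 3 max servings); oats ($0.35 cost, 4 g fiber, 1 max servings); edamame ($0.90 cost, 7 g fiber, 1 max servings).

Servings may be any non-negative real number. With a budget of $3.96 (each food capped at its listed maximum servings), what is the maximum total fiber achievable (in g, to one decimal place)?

Fiber per dollar: banana 15, oats 11.43, edamame 7.778, avocado 7.619.
Take 2 servings of banana: spends $0.40, +6.0 g fiber (running total 6.0 g).
Take 1 serving of oats: spends $0.35, +4.0 g fiber (running total 10.0 g).
Take 1 serving of edamame: spends $0.90, +7.0 g fiber (running total 17.0 g).
Take 2.2 servings of avocado: spends $2.31, +17.6 g fiber (running total 34.6 g).
Greedy by best ratio exhausts the cost allowance optimally: 34.6 g.

34.6 g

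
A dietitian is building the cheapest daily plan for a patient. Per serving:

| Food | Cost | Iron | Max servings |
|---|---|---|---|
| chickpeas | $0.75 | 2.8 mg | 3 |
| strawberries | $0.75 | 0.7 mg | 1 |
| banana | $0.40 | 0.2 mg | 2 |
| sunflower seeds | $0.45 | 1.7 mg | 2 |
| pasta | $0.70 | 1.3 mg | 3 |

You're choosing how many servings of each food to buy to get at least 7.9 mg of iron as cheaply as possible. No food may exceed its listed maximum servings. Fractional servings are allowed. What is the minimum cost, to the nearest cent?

Cost per mg of iron: sunflower seeds $0.2647, chickpeas $0.2679, pasta $0.5385, strawberries $1.0714, banana $2.0000.
Take 2 servings of sunflower seeds: +3.4 mg iron for $0.90 (total $0.90, still need 4.5 mg).
Take 1.607 servings of chickpeas: +4.5 mg iron for $1.21 (total $2.11, still need 0.0 mg).
Greedy by cheapest-per-mg is optimal for a single linear constraint, so the minimum cost is $2.11.

$2.11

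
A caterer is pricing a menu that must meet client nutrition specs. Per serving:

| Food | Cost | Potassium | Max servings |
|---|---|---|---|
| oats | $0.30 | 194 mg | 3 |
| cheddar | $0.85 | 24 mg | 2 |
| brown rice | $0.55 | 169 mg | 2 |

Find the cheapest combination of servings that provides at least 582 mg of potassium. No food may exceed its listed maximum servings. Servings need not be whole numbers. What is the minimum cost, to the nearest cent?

Cost per mg of potassium: oats $0.0015, brown rice $0.0033, cheddar $0.0354.
Take 3 servings of oats: +582.0 mg potassium for $0.90 (total $0.90, still need 0.0 mg).
Filling from the cheapest source first is optimal under one linear minimum: $0.90.

$0.90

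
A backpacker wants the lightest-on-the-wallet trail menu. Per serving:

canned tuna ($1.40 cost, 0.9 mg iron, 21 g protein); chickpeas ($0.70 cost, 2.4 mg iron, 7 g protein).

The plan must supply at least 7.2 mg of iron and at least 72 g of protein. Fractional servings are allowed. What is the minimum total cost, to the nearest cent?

$5.26

At the optimum either one food covers both requirements or two foods hit both targets exactly; no other combination can be cheaper.
canned tuna only: max(7.2/0.9, 72/21) = 8 servings → $11.20.
chickpeas only: max(7.2/2.4, 72/7) = 10.29 servings → $7.20.
canned tuna + chickpeas with both tight: 2.776 servings and 1.959 servings → $5.26.
Cheapest feasible corner: $5.26.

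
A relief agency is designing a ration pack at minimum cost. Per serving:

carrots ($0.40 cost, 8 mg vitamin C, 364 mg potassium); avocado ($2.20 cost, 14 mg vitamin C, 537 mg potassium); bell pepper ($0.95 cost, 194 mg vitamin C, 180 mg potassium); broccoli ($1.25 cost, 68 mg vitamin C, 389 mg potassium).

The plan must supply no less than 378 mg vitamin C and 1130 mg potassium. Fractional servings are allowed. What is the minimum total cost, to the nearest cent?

This is a tiny linear program; its minimum lies at a vertex of the feasible set. List the vertices and price them.
carrots only: max(378/8, 1130/364) = 47.25 servings → $18.90.
avocado only: max(378/14, 1130/537) = 27 servings → $59.40.
bell pepper only: max(378/194, 1130/180) = 6.278 servings → $5.96.
broccoli only: max(378/68, 1130/389) = 5.559 servings → $6.95.
carrots + avocado with both targets exact would need a negative amount; discard.
carrots + bell pepper with both tight: 2.185 servings and 1.858 servings → $2.64.
carrots + broccoli: intersection lies outside the first quadrant.
avocado + bell pepper with both tight: 1.487 servings and 1.841 servings → $5.02.
avocado + broccoli: the both-tight solution has a negative serving — not a feasible corner.
bell pepper + broccoli with both tight: 1.11 servings and 2.391 servings → $4.04.
The minimum over all feasible corners is $2.64.

$2.64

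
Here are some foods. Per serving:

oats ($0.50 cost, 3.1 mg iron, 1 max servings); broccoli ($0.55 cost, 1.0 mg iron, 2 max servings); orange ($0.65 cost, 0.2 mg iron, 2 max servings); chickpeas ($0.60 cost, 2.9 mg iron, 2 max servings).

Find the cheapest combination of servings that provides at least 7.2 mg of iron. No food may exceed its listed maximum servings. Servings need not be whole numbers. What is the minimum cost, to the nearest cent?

Cost per mg of iron: oats $0.1613, chickpeas $0.2069, broccoli $0.5500, orange $3.2500.
Take 1 serving of oats: +3.1 mg iron for $0.50 (total $0.50, still need 4.1 mg).
Take 1.414 servings of chickpeas: +4.1 mg iron for $0.85 (total $1.35, still need 0.0 mg).
Filling from the cheapest source first is optimal under one linear minimum: $1.35.

$1.35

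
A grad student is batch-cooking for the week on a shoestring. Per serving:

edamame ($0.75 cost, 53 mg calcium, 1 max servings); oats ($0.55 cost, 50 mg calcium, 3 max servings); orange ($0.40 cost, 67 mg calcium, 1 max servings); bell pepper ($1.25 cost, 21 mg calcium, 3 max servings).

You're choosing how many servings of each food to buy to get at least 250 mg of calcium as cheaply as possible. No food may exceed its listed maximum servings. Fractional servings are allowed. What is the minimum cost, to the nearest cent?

Cost per mg of calcium: orange $0.0060, oats $0.0110, edamame $0.0142, bell pepper $0.0595.
Take 1 serving of orange: +67.0 mg calcium for $0.40 (total $0.40, still need 183.0 mg).
Take 3 servings of oats: +150.0 mg calcium for $1.65 (total $2.05, still need 33.0 mg).
Take 0.6226 servings of edamame: +33.0 mg calcium for $0.47 (total $2.52, still need 0.0 mg).
Greedy by cheapest-per-mg is optimal for a single linear constraint, so the minimum cost is $2.52.

$2.52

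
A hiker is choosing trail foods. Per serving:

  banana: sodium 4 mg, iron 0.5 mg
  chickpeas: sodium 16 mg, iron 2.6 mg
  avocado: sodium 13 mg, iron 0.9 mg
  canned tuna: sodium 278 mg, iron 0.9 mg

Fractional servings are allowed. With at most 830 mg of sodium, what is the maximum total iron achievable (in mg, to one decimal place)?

134.9 mg

Iron per mg sodium: chickpeas 0.1625, banana 0.125, avocado 0.06923, canned tuna 0.003237.
With no serving limits, spend the whole sodium allowance on chickpeas: 830 mg / 16 mg × 2.6 mg = 134.9 mg.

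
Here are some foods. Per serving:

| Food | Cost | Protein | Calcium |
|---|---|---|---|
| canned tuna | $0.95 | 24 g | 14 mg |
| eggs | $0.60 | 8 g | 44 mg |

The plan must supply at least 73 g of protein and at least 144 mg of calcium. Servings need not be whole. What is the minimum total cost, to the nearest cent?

Minimising a linear cost over {protein ≥ 73, calcium ≥ 144, servings ≥ 0} — the optimum is at a vertex, using one or two foods.
canned tuna only: max(73/24, 144/14) = 10.29 servings → $9.77.
eggs only: max(73/8, 144/44) = 9.125 servings → $5.47.
canned tuna + eggs with both tight: 2.182 servings and 2.578 servings → $3.62.
So the least-cost plan costs $3.62.

$3.62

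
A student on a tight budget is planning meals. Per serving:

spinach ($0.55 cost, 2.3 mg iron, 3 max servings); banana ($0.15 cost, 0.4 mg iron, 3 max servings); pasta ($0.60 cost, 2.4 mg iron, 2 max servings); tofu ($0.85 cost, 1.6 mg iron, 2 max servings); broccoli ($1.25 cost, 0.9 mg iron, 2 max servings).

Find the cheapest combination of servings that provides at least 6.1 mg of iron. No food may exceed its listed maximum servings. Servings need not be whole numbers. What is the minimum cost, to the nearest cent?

Cost per mg of iron: spinach $0.2391, pasta $0.2500, banana $0.3750, tofu $0.5312, broccoli $1.3889.
Take 2.652 servings of spinach: +6.1 mg iron for $1.46 (total $1.46, still need 0.0 mg).
Greedy by cheapest-per-mg is optimal for a single linear constraint, so the minimum cost is $1.46.

$1.46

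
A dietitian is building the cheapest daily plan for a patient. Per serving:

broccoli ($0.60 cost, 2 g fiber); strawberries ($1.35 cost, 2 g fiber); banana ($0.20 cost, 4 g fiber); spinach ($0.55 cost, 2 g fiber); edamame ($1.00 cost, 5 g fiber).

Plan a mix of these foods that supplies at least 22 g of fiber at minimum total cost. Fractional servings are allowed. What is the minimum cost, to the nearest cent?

$1.10

Cost per g of fiber: banana $0.0500, edamame $0.2000, spinach $0.2750, broccoli $0.3000, strawberries $0.6750.
With no serving limits, use only banana: 22 g / 4 g = 5.5 servings × $0.20 = $1.10.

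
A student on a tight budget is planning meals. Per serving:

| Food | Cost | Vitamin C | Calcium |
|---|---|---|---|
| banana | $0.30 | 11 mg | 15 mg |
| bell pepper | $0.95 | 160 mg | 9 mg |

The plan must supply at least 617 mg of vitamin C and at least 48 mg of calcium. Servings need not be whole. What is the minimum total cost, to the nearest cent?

$3.88

With two linear requirements the optimum uses one or two foods; enumerate the corners.
banana only: max(617/11, 48/15) = 56.09 servings → $16.83.
bell pepper only: max(617/160, 48/9) = 5.333 servings → $5.07.
banana + bell pepper with both tight: 0.9244 servings and 3.793 servings → $3.88.
The minimum over all feasible corners is $3.88.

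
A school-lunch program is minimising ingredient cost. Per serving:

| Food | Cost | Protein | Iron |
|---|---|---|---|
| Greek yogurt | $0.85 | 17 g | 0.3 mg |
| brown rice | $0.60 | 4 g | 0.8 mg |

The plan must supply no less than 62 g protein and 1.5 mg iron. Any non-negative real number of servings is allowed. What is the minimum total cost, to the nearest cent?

Greek yogurt only: max(62/17, 1.5/0.3) = 5 servings → $4.25.
brown rice only: max(62/4, 1.5/0.8) = 15.5 servings → $9.30.
Greek yogurt + brown rice with both tight: 3.516 servings and 0.5565 servings → $3.32.
The minimum over all feasible corners is $3.32.

$3.32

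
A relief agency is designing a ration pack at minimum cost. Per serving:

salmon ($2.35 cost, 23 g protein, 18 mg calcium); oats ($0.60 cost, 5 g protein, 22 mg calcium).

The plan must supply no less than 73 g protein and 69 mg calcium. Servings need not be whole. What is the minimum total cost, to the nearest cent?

$7.52

Compare the cost at each extreme point of the feasible region.
salmon only: max(73/23, 69/18) = 3.833 servings → $9.01.
oats only: max(73/5, 69/22) = 14.6 servings → $8.76.
salmon + oats with both tight: 3.031 servings and 0.6562 servings → $7.52.
So the least-cost plan costs $7.52.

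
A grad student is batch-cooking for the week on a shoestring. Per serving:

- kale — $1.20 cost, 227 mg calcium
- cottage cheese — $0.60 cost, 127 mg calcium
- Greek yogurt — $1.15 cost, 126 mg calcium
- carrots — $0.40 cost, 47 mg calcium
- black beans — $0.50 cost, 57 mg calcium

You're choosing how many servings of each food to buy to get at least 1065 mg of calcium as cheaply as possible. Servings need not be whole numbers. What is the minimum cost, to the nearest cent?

$5.03

Cost per mg of calcium: cottage cheese $0.0047, kale $0.0053, carrots $0.0085, black beans $0.0088, Greek yogurt $0.0091.
With no serving limits, use only cottage cheese: 1065 mg / 127 mg = 8.386 servings × $0.60 = $5.03.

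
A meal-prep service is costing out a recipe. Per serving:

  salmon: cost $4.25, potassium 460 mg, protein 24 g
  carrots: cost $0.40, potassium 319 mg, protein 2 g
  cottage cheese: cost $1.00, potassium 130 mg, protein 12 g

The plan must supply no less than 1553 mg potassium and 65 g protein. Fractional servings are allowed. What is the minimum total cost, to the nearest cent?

An LP optimum is at a vertex; with two nutrient constraints at most two foods are used. Check each candidate.
salmon only: max(1553/460, 65/24) = 3.376 servings → $14.35.
carrots only: max(1553/319, 65/2) = 32.5 servings → $13.00.
cottage cheese only: max(1553/130, 65/12) = 11.95 servings → $11.95.
salmon + carrots with both tight: 2.617 servings and 1.094 servings → $11.56.
salmon + cottage cheese: intersection lies outside the first quadrant.
carrots + cottage cheese with both tight: 2.855 servings and 4.941 servings → $6.08.
The minimum over all feasible corners is $6.08.

$6.08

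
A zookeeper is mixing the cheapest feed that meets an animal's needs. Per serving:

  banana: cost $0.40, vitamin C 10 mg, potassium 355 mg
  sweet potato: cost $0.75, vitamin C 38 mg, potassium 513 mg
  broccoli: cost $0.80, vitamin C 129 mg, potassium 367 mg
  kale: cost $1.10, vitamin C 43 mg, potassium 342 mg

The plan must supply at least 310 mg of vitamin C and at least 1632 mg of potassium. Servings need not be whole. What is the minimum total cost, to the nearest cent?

$2.70

Two binding constraints pin down two serving amounts, so the optimal mix uses at most two foods. The candidates are each food alone (scaled to the tighter of vitamin C/potassium) and each pair with both constraints tight.
banana only: max(310/10, 1632/355) = 31 servings → $12.40.
sweet potato only: max(310/38, 1632/513) = 8.158 servings → $6.12.
broccoli only: max(310/129, 1632/367) = 4.447 servings → $3.56.
kale only: max(310/43, 1632/342) = 7.209 servings → $7.93.
banana + sweet potato with both targets exact would need a negative amount; discard.
banana + broccoli with both tight: 2.297 servings and 2.225 servings → $2.70.
banana + kale: intersection lies outside the first quadrant.
sweet potato + broccoli with both tight: 1.853 servings and 1.857 servings → $2.88.
sweet potato + kale with both targets exact would need a negative amount; discard.
broccoli + kale with both tight: 1.265 servings and 3.415 servings → $4.77.
The minimum over all feasible corners is $2.70.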